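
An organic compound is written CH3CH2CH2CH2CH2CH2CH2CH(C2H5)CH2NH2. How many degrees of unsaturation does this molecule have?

0

Element totals:
  C: 11
  H: 25
  N: 1
Molecular formula: C11H25N.
DoU = (2C + 2 + N − H − X) / 2 = (2·11 + 2 + 1 − 25 − 0) / 2 = 0.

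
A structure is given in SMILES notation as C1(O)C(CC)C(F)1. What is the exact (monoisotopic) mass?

Atom tally by fragment:
  cyclopropane ring core → C:3 H:6
  (− 3 ring H displaced by substituents)
  + OH → O:1 H:1
  + C2H5 → C:2 H:5
  + F → F:1
Element totals:
  C: 5
  H: 9
  F: 1
  O: 1
Molecular formula: C5H9FO.
  M = 5(12.0) + 9(1.007825) + 18.998403 + 15.994915
    = 60.000000 + 9.070425 + 18.998403 + 15.994915 = 104.063743

104.0637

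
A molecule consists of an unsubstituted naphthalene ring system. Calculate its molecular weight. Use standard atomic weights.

Atom tally by fragment:
  naphthalene ring system core → C:10 H:8
Element totals:
  C: 10
  H: 8
Molecular formula: C10H8.
  M = 10(12.011) + 8(1.008)
    = 120.110 + 8.064 = 128.174

128.17 g/mol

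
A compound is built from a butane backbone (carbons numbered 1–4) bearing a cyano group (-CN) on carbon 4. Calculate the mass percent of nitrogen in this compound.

Atom tally by fragment:
  CH3 → C:1 H:3
  CH2 → C:1 H:2
  CH2 → C:1 H:2
  CH2CN → C:2 H:2 N:1
Element totals:
  C: 5
  H: 9
  N: 1
Molecular formula: C5H9N.
Molar mass = 83.134 g/mol.
Mass from N: 1 × 14.007 = 14.007 g/mol.
%N = 14.007 / 83.134 × 100 = 16.85%.

16.85%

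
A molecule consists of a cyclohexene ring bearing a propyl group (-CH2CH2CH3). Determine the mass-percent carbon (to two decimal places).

Atom tally by fragment:
  cyclohexene ring core → C:6 H:10
  (− 1 ring H displaced by substituents)
  + CH2CH2CH3 → C:3 H:7
Element totals:
  C: 9
  H: 16
Molecular formula: C9H16.
Molar mass = 124.227 g/mol.
Mass from C: 9 × 12.011 = 108.099 g/mol.
%C = 108.099 / 124.227 × 100 = 87.02%.

87.02%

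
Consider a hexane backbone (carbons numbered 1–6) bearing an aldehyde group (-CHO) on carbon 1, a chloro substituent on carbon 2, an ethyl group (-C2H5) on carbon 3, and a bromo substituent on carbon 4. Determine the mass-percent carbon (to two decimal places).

42.30%

Atom tally by fragment:
  OHCCH2 → C:2 H:3 O:1
  CH(Cl) → C:1 H:1 Cl:1
  CH(C2H5) → C:3 H:6
  CH(Br) → C:1 H:1 Br:1
  CH2 → C:1 H:2
  CH3 → C:1 H:3
Element totals:
  C: 9
  H: 16
  Br: 1
  Cl: 1
  O: 1
Molecular formula: C9H16BrClO.
Molar mass = 255.580 g/mol.
Mass from C: 9 × 12.011 = 108.099 g/mol.
%C = 108.099 / 255.580 × 100 = 42.30%.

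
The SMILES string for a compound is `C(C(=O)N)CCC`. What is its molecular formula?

Atom tally by fragment:
  H2NOCCH2 → C:2 H:4 O:1 N:1
  CH2 → C:1 H:2
  CH2 → C:1 H:2
  CH3 → C:1 H:3
Element totals:
  C: 5
  H: 11
  N: 1
  O: 1

C5H11NO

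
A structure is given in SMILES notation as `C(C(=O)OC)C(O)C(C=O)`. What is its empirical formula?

C3H5O2

Atom tally by fragment:
  CH3OOCCH2 → C:3 H:5 O:2
  CH(OH) → C:1 H:2 O:1
  CH2CHO → C:2 H:3 O:1
Element totals:
  C: 6
  H: 10
  O: 4
Molecular formula: C6H10O4.
gcd of subscripts = 2; dividing each by 2:
  C: 6/2 = 3
  H: 10/2 = 5
  O: 4/2 = 2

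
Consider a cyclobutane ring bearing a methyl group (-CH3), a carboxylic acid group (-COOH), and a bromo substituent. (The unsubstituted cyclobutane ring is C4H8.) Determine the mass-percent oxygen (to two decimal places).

Atom tally by fragment:
  cyclobutane ring core → C:4 H:8
  (− 3 ring H displaced by substituents)
  + CH3 → C:1 H:3
  + COOH → C:1 H:1 O:2
  + Br → Br:1
Element totals:
  C: 6
  H: 9
  Br: 1
  O: 2
Molecular formula: C6H9BrO2.
Molar mass = 193.040 g/mol.
Mass from O: 2 × 15.999 = 31.998 g/mol.
%O = 31.998 / 193.040 × 100 = 16.58%.

16.58%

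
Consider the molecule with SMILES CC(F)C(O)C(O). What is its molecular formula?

Atom tally by fragment:
  CH3 → C:1 H:3
  CH(F) → C:1 H:1 F:1
  CH(OH) → C:1 H:2 O:1
  CH2OH → C:1 H:3 O:1
Element totals:
  C: 4
  H: 9
  F: 1
  O: 2

C4H9FO2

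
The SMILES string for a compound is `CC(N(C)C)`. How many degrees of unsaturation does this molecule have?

Atom tally by fragment:
  CH3 → C:1 H:3
  CH2N(CH3)2 → C:3 H:8 N:1
Element totals:
  C: 4
  H: 11
  N: 1
Molecular formula: C4H11N.
DoU = (2C + 2 + N − H − X) / 2 = (2·4 + 2 + 1 − 11 − 0) / 2 = 0.

0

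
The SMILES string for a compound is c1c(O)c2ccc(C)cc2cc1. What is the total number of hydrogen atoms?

Atom tally by fragment:
  naphthalene ring system core → C:10 H:8
  (− 2 ring H displaced by substituents)
  + OH → O:1 H:1
  + CH3 → C:1 H:3
Element totals:
  C: 11
  H: 10
  O: 1

10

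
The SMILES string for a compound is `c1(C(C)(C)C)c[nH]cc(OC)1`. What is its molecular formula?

C9H15NO

Atom tally by fragment:
  pyrrole ring core → C:4 H:5 N:1
  (− 2 ring H displaced by substituents)
  + C(CH3)3 → C:4 H:9
  + OCH3 → C:1 H:3 O:1
Element totals:
  C: 9
  H: 15
  N: 1
  O: 1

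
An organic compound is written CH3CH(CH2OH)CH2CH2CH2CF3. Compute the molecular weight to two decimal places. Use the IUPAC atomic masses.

170.17 g/mol

Element totals:
  C: 7
  H: 13
  F: 3
  O: 1
Molecular formula: C7H13F3O.
  M = 7(12.011) + 13(1.008) + 3(18.998) + 15.999
    = 84.077 + 13.104 + 56.994 + 15.999 = 170.174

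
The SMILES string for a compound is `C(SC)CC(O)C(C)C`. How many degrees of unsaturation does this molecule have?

Atom tally by fragment:
  CH3SCH2 → C:2 H:5 S:1
  CH2 → C:1 H:2
  CH(OH) → C:1 H:2 O:1
  CH(CH3) → C:2 H:4
  CH3 → C:1 H:3
Element totals:
  C: 7
  H: 16
  O: 1
  S: 1
Molecular formula: C7H16OS.
DoU = (2C + 2 + N − H − X) / 2 = (2·7 + 2 + 0 − 16 − 0) / 2 = 0.

0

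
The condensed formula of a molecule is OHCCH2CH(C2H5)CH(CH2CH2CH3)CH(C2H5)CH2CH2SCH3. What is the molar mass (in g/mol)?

258.46 g/mol

Atom tally by fragment:
  OHCCH2 → C:2 H:3 O:1
  CH(C2H5) → C:3 H:6
  CH(CH2CH2CH3) → C:4 H:8
  CH(C2H5) → C:3 H:6
  CH2 → C:1 H:2
  CH2SCH3 → C:2 H:5 S:1
Element totals:
  C: 15
  H: 30
  O: 1
  S: 1
Molecular formula: C15H30OS.
  M = 15(12.011) + 30(1.008) + 15.999 + 32.06
    = 180.165 + 30.240 + 15.999 + 32.060 = 258.464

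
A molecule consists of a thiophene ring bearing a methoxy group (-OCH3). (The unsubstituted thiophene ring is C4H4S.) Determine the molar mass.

Atom tally by fragment:
  thiophene ring core → C:4 H:4 S:1
  (− 1 ring H displaced by substituents)
  + OCH3 → C:1 H:3 O:1
Element totals:
  C: 5
  H: 6
  O: 1
  S: 1
Molecular formula: C5H6OS.
  M = 5(12.011) + 6(1.008) + 15.999 + 32.06
    = 60.055 + 6.048 + 15.999 + 32.060 = 114.162

114.16 g/mol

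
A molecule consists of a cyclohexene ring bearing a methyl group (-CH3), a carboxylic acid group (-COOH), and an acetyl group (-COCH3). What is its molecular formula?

Atom tally by fragment:
  cyclohexene ring core → C:6 H:10
  (− 3 ring H displaced by substituents)
  + CH3 → C:1 H:3
  + COOH → C:1 H:1 O:2
  + COCH3 → C:2 H:3 O:1
Element totals:
  C: 10
  H: 14
  O: 3

C10H14O3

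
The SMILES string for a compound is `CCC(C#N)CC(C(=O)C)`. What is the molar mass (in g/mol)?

Atom tally by fragment:
  CH3 → C:1 H:3
  CH2 → C:1 H:2
  CH(CN) → C:2 H:1 N:1
  CH2 → C:1 H:2
  CH2COCH3 → C:3 H:5 O:1
Element totals:
  C: 8
  H: 13
  N: 1
  O: 1
Molecular formula: C8H13NO.
  M = 8(12.011) + 13(1.008) + 14.007 + 15.999
    = 96.088 + 13.104 + 14.007 + 15.999 = 139.198

139.20 g/mol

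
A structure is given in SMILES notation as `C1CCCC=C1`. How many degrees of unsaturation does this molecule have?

2

Atom tally by fragment:
  cyclohexene ring core → C:6 H:10
Element totals:
  C: 6
  H: 10
Molecular formula: C6H10.
DoU = (2C + 2 + N − H − X) / 2 = (2·6 + 2 + 0 − 10 − 0) / 2 = 2.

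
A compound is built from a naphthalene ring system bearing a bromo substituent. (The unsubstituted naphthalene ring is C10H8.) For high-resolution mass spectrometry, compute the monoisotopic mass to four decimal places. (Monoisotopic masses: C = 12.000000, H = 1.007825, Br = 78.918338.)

205.9731

Atom tally by fragment:
  naphthalene ring system core → C:10 H:8
  (− 1 ring H displaced by substituents)
  + Br → Br:1
Element totals:
  C: 10
  H: 7
  Br: 1
Molecular formula: C10H7Br.
  M = 10(12.0) + 7(1.007825) + 78.918338
    = 120.000000 + 7.054775 + 78.918338 = 205.973113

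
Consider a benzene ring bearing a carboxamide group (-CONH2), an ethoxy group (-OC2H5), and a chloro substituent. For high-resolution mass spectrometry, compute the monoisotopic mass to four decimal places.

Atom tally by fragment:
  benzene ring core → C:6 H:6
  (− 3 ring H displaced by substituents)
  + CONH2 → C:1 H:2 O:1 N:1
  + OC2H5 → C:2 H:5 O:1
  + Cl → Cl:1
Element totals:
  C: 9
  H: 10
  Cl: 1
  N: 1
  O: 2
Molecular formula: C9H10ClNO2.
  M = 9(12.0) + 10(1.007825) + 34.968853 + 14.003074 + 2(15.994915)
    = 108.000000 + 10.078250 + 34.968853 + 14.003074 + 31.989830 = 199.040007

199.0400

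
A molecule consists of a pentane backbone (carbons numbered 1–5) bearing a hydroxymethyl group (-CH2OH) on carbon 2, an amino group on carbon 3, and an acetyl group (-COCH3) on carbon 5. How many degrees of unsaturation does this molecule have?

1

Atom tally by fragment:
  CH3 → C:1 H:3
  CH(CH2OH) → C:2 H:4 O:1
  CH(NH2) → C:1 H:3 N:1
  CH2 → C:1 H:2
  CH2COCH3 → C:3 H:5 O:1
Element totals:
  C: 8
  H: 17
  N: 1
  O: 2
Molecular formula: C8H17NO2.
DoU = (2C + 2 + N − H − X) / 2 = (2·8 + 2 + 1 − 17 − 0) / 2 = 1.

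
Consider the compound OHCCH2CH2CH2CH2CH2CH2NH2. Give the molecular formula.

C7H15NO

Atom tally by fragment:
  OHCCH2 → C:2 H:3 O:1
  CH2 → C:1 H:2
  CH2 → C:1 H:2
  CH2 → C:1 H:2
  CH2 → C:1 H:2
  CH2NH2 → C:1 H:4 N:1
Element totals:
  C: 7
  H: 15
  N: 1
  O: 1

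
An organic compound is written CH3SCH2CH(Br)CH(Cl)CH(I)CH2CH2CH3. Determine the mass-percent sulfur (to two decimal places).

8.32%

Element totals:
  C: 8
  H: 15
  Br: 1
  Cl: 1
  I: 1
  S: 1
Molecular formula: C8H15BrClIS.
Molar mass = 385.526 g/mol.
Mass from S: 1 × 32.06 = 32.060 g/mol.
%S = 32.060 / 385.526 × 100 = 8.32%.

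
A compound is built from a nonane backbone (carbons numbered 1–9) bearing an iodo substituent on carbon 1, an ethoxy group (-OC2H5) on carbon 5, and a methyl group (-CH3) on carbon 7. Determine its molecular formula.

Atom tally by fragment:
  ICH2 → C:1 H:2 I:1
  CH2 → C:1 H:2
  CH2 → C:1 H:2
  CH2 → C:1 H:2
  CH(OC2H5) → C:3 H:6 O:1
  CH2 → C:1 H:2
  CH(CH3) → C:2 H:4
  CH2 → C:1 H:2
  CH3 → C:1 H:3
Element totals:
  C: 12
  H: 25
  I: 1
  O: 1

C12H25IO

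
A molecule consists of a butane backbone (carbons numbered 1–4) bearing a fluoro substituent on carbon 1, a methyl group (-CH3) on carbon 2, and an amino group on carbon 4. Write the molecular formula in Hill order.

Atom tally by fragment:
  FCH2 → C:1 H:2 F:1
  CH(CH3) → C:2 H:4
  CH2 → C:1 H:2
  CH2NH2 → C:1 H:4 N:1
Element totals:
  C: 5
  H: 12
  F: 1
  N: 1

C5H12FN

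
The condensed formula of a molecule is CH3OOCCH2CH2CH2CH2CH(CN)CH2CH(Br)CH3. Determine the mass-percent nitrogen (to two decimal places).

5.07%

Element totals:
  C: 11
  H: 18
  Br: 1
  N: 1
  O: 2
Molecular formula: C11H18BrNO2.
Molar mass = 276.174 g/mol.
Mass from N: 1 × 14.007 = 14.007 g/mol.
%N = 14.007 / 276.174 × 100 = 5.07%.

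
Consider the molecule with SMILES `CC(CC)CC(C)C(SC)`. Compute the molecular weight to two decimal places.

160.32 g/mol

Atom tally by fragment:
  CH3 → C:1 H:3
  CH(C2H5) → C:3 H:6
  CH2 → C:1 H:2
  CH(CH3) → C:2 H:4
  CH2SCH3 → C:2 H:5 S:1
Element totals:
  C: 9
  H: 20
  S: 1
Molecular formula: C9H20S.
  M = 9(12.011) + 20(1.008) + 32.06
    = 108.099 + 20.160 + 32.060 = 160.319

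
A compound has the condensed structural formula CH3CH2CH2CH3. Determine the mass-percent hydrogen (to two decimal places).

Element totals:
  C: 4
  H: 10
Molecular formula: C4H10.
Molar mass = 58.124 g/mol.
Mass from H: 10 × 1.008 = 10.080 g/mol.
%H = 10.080 / 58.124 × 100 = 17.34%.

17.34%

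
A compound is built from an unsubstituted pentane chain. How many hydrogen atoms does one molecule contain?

Atom tally by fragment:
  CH3 → C:1 H:3
  CH2 → C:1 H:2
  CH2 → C:1 H:2
  CH2 → C:1 H:2
  CH3 → C:1 H:3
Element totals:
  C: 5
  H: 12

12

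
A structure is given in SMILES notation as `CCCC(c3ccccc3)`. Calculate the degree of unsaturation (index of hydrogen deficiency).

4

Atom tally by fragment:
  CH3 → C:1 H:3
  CH2 → C:1 H:2
  CH2 → C:1 H:2
  CH2C6H5 → C:7 H:7
Element totals:
  C: 10
  H: 14
Molecular formula: C10H14.
DoU = (2C + 2 + N − H − X) / 2 = (2·10 + 2 + 0 − 14 − 0) / 2 = 4.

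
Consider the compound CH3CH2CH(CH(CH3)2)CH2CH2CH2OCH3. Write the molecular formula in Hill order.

C10H22O

Element totals:
  C: 10
  H: 22
  O: 1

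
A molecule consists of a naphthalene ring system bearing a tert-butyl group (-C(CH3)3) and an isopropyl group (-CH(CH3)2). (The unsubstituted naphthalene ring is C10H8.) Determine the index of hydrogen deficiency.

Atom tally by fragment:
  naphthalene ring system core → C:10 H:8
  (− 2 ring H displaced by substituents)
  + C(CH3)3 → C:4 H:9
  + CH(CH3)2 → C:3 H:7
Element totals:
  C: 17
  H: 22
Molecular formula: C17H22.
DoU = (2C + 2 + N − H − X) / 2 = (2·17 + 2 + 0 − 22 − 0) / 2 = 7.

7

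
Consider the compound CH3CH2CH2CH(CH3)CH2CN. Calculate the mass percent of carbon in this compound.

Element totals:
  C: 7
  H: 13
  N: 1
Molecular formula: C7H13N.
Molar mass = 111.188 g/mol.
Mass from C: 7 × 12.011 = 84.077 g/mol.
%C = 84.077 / 111.188 × 100 = 75.62%.

75.62%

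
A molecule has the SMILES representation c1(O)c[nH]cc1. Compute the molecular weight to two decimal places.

83.09 g/mol

Atom tally by fragment:
  pyrrole ring core → C:4 H:5 N:1
  (− 1 ring H displaced by substituents)
  + OH → O:1 H:1
Element totals:
  C: 4
  H: 5
  N: 1
  O: 1
Molecular formula: C4H5NO.
  M = 4(12.011) + 5(1.008) + 14.007 + 15.999
    = 48.044 + 5.040 + 14.007 + 15.999 = 83.090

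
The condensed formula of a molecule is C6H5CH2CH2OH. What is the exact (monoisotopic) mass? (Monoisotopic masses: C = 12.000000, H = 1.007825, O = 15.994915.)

122.0732

Atom tally by fragment:
  C6H5CH2 → C:7 H:7
  CH2OH → C:1 H:3 O:1
Element totals:
  C: 8
  H: 10
  O: 1
Molecular formula: C8H10O.
  M = 8(12.0) + 10(1.007825) + 15.994915
    = 96.000000 + 10.078250 + 15.994915 = 122.073165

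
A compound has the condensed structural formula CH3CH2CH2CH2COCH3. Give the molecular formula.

C6H12O

Atom tally by fragment:
  CH3 → C:1 H:3
  CH2 → C:1 H:2
  CH2 → C:1 H:2
  CH2COCH3 → C:3 H:5 O:1
Element totals:
  C: 6
  H: 12
  O: 1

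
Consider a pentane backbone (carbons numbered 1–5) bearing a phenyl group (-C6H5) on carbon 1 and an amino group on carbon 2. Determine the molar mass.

Atom tally by fragment:
  C6H5CH2 → C:7 H:7
  CH(NH2) → C:1 H:3 N:1
  CH2 → C:1 H:2
  CH2 → C:1 H:2
  CH3 → C:1 H:3
Element totals:
  C: 11
  H: 17
  N: 1
Molecular formula: C11H17N.
  M = 11(12.011) + 17(1.008) + 14.007
    = 132.121 + 17.136 + 14.007 = 163.264

163.26 g/mol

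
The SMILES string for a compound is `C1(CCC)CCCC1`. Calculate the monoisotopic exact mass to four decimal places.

112.1252

Atom tally by fragment:
  cyclopentane ring core → C:5 H:10
  (− 1 ring H displaced by substituents)
  + CH2CH2CH3 → C:3 H:7
Element totals:
  C: 8
  H: 16
Molecular formula: C8H16.
  M = 8(12.0) + 16(1.007825)
    = 96.000000 + 16.125200 = 112.125200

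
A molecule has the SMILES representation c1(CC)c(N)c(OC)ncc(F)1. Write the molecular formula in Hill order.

Atom tally by fragment:
  pyridine ring core → C:5 H:5 N:1
  (− 4 ring H displaced by substituents)
  + C2H5 → C:2 H:5
  + NH2 → N:1 H:2
  + OCH3 → C:1 H:3 O:1
  + F → F:1
Element totals:
  C: 8
  H: 11
  F: 1
  N: 2
  O: 1

C8H11FN2O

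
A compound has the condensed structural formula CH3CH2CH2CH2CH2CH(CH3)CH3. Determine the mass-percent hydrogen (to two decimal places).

15.88%

Atom tally by fragment:
  CH3 → C:1 H:3
  CH2 → C:1 H:2
  CH2 → C:1 H:2
  CH2 → C:1 H:2
  CH2 → C:1 H:2
  CH(CH3) → C:2 H:4
  CH3 → C:1 H:3
Element totals:
  C: 8
  H: 18
Molecular formula: C8H18.
Molar mass = 114.232 g/mol.
Mass from H: 18 × 1.008 = 18.144 g/mol.
%H = 18.144 / 114.232 × 100 = 15.88%.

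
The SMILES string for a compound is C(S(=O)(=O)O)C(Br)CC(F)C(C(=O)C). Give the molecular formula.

C7H12BrFO4S

Atom tally by fragment:
  HO3SCH2 → C:1 H:3 S:1 O:3
  CH(Br) → C:1 H:1 Br:1
  CH2 → C:1 H:2
  CH(F) → C:1 H:1 F:1
  CH2COCH3 → C:3 H:5 O:1
Element totals:
  C: 7
  H: 12
  Br: 1
  F: 1
  O: 4
  S: 1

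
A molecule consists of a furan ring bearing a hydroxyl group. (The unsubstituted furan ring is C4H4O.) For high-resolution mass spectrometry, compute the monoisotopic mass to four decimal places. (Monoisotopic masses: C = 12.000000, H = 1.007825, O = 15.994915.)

84.0211

Atom tally by fragment:
  furan ring core → C:4 H:4 O:1
  (− 1 ring H displaced by substituents)
  + OH → O:1 H:1
Element totals:
  C: 4
  H: 4
  O: 2
Molecular formula: C4H4O2.
  M = 4(12.0) + 4(1.007825) + 2(15.994915)
    = 48.000000 + 4.031300 + 31.989830 = 84.021130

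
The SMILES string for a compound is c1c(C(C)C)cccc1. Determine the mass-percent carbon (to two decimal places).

89.94%

Atom tally by fragment:
  benzene ring core → C:6 H:6
  (− 1 ring H displaced by substituents)
  + CH(CH3)2 → C:3 H:7
Element totals:
  C: 9
  H: 12
Molecular formula: C9H12.
Molar mass = 120.195 g/mol.
Mass from C: 9 × 12.011 = 108.099 g/mol.
%C = 108.099 / 120.195 × 100 = 89.94%.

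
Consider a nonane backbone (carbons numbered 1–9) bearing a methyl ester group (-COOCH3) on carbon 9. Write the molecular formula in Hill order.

Atom tally by fragment:
  CH3 → C:1 H:3
  CH2 → C:1 H:2
  CH2 → C:1 H:2
  CH2 → C:1 H:2
  CH2 → C:1 H:2
  CH2 → C:1 H:2
  CH2 → C:1 H:2
  CH2 → C:1 H:2
  CH2COOCH3 → C:3 H:5 O:2
Element totals:
  C: 11
  H: 22
  O: 2

C11H22O2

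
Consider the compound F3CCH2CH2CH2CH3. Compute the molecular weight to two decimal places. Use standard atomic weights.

Element totals:
  C: 5
  H: 9
  F: 3
Molecular formula: C5H9F3.
  M = 5(12.011) + 9(1.008) + 3(18.998)
    = 60.055 + 9.072 + 56.994 = 126.121

126.12 g/mol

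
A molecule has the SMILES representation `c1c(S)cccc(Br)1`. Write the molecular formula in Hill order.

C6H5BrS

Atom tally by fragment:
  benzene ring core → C:6 H:6
  (− 2 ring H displaced by substituents)
  + SH → S:1 H:1
  + Br → Br:1
Element totals:
  C: 6
  H: 5
  Br: 1
  S: 1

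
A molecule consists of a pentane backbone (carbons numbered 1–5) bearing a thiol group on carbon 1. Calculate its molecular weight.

104.21 g/mol

Atom tally by fragment:
  HSCH2 → C:1 H:3 S:1
  CH2 → C:1 H:2
  CH2 → C:1 H:2
  CH2 → C:1 H:2
  CH3 → C:1 H:3
Element totals:
  C: 5
  H: 12
  S: 1
Molecular formula: C5H12S.
  M = 5(12.011) + 12(1.008) + 32.06
    = 60.055 + 12.096 + 32.060 = 104.211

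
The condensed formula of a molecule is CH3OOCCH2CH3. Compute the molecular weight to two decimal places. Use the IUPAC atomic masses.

88.11 g/mol

Atom tally by fragment:
  CH3OOCCH2 → C:3 H:5 O:2
  CH3 → C:1 H:3
Element totals:
  C: 4
  H: 8
  O: 2
Molecular formula: C4H8O2.
  M = 4(12.011) + 8(1.008) + 2(15.999)
    = 48.044 + 8.064 + 31.998 = 88.106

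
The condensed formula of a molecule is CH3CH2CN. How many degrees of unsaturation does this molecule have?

Atom tally by fragment:
  CH3 → C:1 H:3
  CH2CN → C:2 H:2 N:1
Element totals:
  C: 3
  H: 5
  N: 1
Molecular formula: C3H5N.
DoU = (2C + 2 + N − H − X) / 2 = (2·3 + 2 + 1 − 5 − 0) / 2 = 2.

2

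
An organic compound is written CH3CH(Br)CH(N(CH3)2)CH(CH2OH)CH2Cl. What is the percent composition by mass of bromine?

30.90%

Atom tally by fragment:
  CH3 → C:1 H:3
  CH(Br) → C:1 H:1 Br:1
  CH(N(CH3)2) → C:3 H:7 N:1
  CH(CH2OH) → C:2 H:4 O:1
  CH2Cl → C:1 H:2 Cl:1
Element totals:
  C: 8
  H: 17
  Br: 1
  Cl: 1
  N: 1
  O: 1
Molecular formula: C8H17BrClNO.
Molar mass = 258.584 g/mol.
Mass from Br: 1 × 79.904 = 79.904 g/mol.
%Br = 79.904 / 258.584 × 100 = 30.90%.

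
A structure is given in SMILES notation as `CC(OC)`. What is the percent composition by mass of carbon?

59.96%

Atom tally by fragment:
  CH3 → C:1 H:3
  CH2OCH3 → C:2 H:5 O:1
Element totals:
  C: 3
  H: 8
  O: 1
Molecular formula: C3H8O.
Molar mass = 60.096 g/mol.
Mass from C: 3 × 12.011 = 36.033 g/mol.
%C = 36.033 / 60.096 × 100 = 59.96%.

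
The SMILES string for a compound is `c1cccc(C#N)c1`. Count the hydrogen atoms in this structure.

Atom tally by fragment:
  benzene ring core → C:6 H:6
  (− 1 ring H displaced by substituents)
  + CN → C:1 N:1
Element totals:
  C: 7
  H: 5
  N: 1

5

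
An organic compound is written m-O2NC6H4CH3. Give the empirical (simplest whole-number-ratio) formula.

Atom tally by fragment:
  benzene ring core → C:6 H:6
  (− 2 ring H displaced by substituents)
  + NO2 → N:1 O:2
  + CH3 → C:1 H:3
Element totals:
  C: 7
  H: 7
  N: 1
  O: 2
Molecular formula: C7H7NO2.
gcd of subscripts (7, 7, 1, 2) = 1, so the empirical formula equals the molecular formula.

C7H7NO2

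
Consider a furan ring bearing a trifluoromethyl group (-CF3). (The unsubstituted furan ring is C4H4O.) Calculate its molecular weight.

Atom tally by fragment:
  furan ring core → C:4 H:4 O:1
  (− 1 ring H displaced by substituents)
  + CF3 → C:1 F:3
Element totals:
  C: 5
  H: 3
  F: 3
  O: 1
Molecular formula: C5H3F3O.
  M = 5(12.011) + 3(1.008) + 3(18.998) + 15.999
    = 60.055 + 3.024 + 56.994 + 15.999 = 136.072

136.07 g/mol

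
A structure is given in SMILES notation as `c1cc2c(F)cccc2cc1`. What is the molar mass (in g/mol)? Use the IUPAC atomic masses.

146.16 g/mol

Atom tally by fragment:
  naphthalene ring system core → C:10 H:8
  (− 1 ring H displaced by substituents)
  + F → F:1
Element totals:
  C: 10
  H: 7
  F: 1
Molecular formula: C10H7F.
  M = 10(12.011) + 7(1.008) + 18.998
    = 120.110 + 7.056 + 18.998 = 146.164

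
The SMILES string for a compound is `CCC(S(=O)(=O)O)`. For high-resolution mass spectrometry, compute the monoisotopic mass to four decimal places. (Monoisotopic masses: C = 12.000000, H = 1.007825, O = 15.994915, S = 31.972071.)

Atom tally by fragment:
  CH3 → C:1 H:3
  CH2 → C:1 H:2
  CH2SO3H → C:1 H:3 S:1 O:3
Element totals:
  C: 3
  H: 8
  O: 3
  S: 1
Molecular formula: C3H8O3S.
  M = 3(12.0) + 8(1.007825) + 3(15.994915) + 31.972071
    = 36.000000 + 8.062600 + 47.984745 + 31.972071 = 124.019416

124.0194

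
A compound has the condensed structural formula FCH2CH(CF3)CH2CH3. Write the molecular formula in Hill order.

C5H8F4

Atom tally by fragment:
  FCH2 → C:1 H:2 F:1
  CH(CF3) → C:2 H:1 F:3
  CH2 → C:1 H:2
  CH3 → C:1 H:3
Element totals:
  C: 5
  H: 8
  F: 4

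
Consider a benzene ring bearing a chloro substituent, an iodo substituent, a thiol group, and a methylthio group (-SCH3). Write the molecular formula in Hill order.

C7H6ClIS2

Atom tally by fragment:
  benzene ring core → C:6 H:6
  (− 4 ring H displaced by substituents)
  + Cl → Cl:1
  + I → I:1
  + SH → S:1 H:1
  + SCH3 → C:1 H:3 S:1
Element totals:
  C: 7
  H: 6
  Cl: 1
  I: 1
  S: 2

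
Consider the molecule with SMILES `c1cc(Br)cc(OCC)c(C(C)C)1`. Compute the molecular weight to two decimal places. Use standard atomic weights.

Atom tally by fragment:
  benzene ring core → C:6 H:6
  (− 3 ring H displaced by substituents)
  + Br → Br:1
  + OC2H5 → C:2 H:5 O:1
  + CH(CH3)2 → C:3 H:7
Element totals:
  C: 11
  H: 15
  Br: 1
  O: 1
Molecular formula: C11H15BrO.
  M = 11(12.011) + 15(1.008) + 79.904 + 15.999
    = 132.121 + 15.120 + 79.904 + 15.999 = 243.144

243.14 g/mol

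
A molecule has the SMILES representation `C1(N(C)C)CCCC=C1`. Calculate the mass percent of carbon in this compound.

76.74%

Atom tally by fragment:
  cyclohexene ring core → C:6 H:10
  (− 1 ring H displaced by substituents)
  + N(CH3)2 → N:1 C:2 H:6
Element totals:
  C: 8
  H: 15
  N: 1
Molecular formula: C8H15N.
Molar mass = 125.215 g/mol.
Mass from C: 8 × 12.011 = 96.088 g/mol.
%C = 96.088 / 125.215 × 100 = 76.74%.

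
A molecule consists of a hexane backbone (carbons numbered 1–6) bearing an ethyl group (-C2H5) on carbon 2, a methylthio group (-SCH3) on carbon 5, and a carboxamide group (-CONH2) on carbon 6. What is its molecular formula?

Atom tally by fragment:
  CH3 → C:1 H:3
  CH(C2H5) → C:3 H:6
  CH2 → C:1 H:2
  CH2 → C:1 H:2
  CH(SCH3) → C:2 H:4 S:1
  CH2CONH2 → C:2 H:4 O:1 N:1
Element totals:
  C: 10
  H: 21
  N: 1
  O: 1
  S: 1

C10H21NOS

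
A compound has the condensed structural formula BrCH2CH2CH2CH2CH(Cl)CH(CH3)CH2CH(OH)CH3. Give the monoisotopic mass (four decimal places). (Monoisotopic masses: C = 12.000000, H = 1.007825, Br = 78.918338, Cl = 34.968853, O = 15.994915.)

270.0386

Atom tally by fragment:
  BrCH2 → C:1 H:2 Br:1
  CH2 → C:1 H:2
  CH2 → C:1 H:2
  CH2 → C:1 H:2
  CH(Cl) → C:1 H:1 Cl:1
  CH(CH3) → C:2 H:4
  CH2 → C:1 H:2
  CH(OH) → C:1 H:2 O:1
  CH3 → C:1 H:3
Element totals:
  C: 10
  H: 20
  Br: 1
  Cl: 1
  O: 1
Molecular formula: C10H20BrClO.
  M = 10(12.0) + 20(1.007825) + 78.918338 + 34.968853 + 15.994915
    = 120.000000 + 20.156500 + 78.918338 + 34.968853 + 15.994915 = 270.038606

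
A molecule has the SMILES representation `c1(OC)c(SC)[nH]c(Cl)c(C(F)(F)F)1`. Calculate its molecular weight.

245.64 g/mol

Atom tally by fragment:
  pyrrole ring core → C:4 H:5 N:1
  (− 4 ring H displaced by substituents)
  + OCH3 → C:1 H:3 O:1
  + SCH3 → C:1 H:3 S:1
  + Cl → Cl:1
  + CF3 → C:1 F:3
Element totals:
  C: 7
  H: 7
  Cl: 1
  F: 3
  N: 1
  O: 1
  S: 1
Molecular formula: C7H7ClF3NOS.
  M = 7(12.011) + 7(1.008) + 35.45 + 3(18.998) + 14.007 + 15.999 + 32.06
    = 84.077 + 7.056 + 35.450 + 56.994 + 14.007 + 15.999 + 32.060 = 245.643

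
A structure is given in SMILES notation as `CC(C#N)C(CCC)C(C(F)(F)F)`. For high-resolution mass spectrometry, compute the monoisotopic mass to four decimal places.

193.1078

Atom tally by fragment:
  CH3 → C:1 H:3
  CH(CN) → C:2 H:1 N:1
  CH(CH2CH2CH3) → C:4 H:8
  CH2CF3 → C:2 H:2 F:3
Element totals:
  C: 9
  H: 14
  F: 3
  N: 1
Molecular formula: C9H14F3N.
  M = 9(12.0) + 14(1.007825) + 3(18.998403) + 14.003074
    = 108.000000 + 14.109550 + 56.995209 + 14.003074 = 193.107833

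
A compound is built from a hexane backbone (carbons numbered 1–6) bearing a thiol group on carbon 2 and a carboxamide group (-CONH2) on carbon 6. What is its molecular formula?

Atom tally by fragment:
  CH3 → C:1 H:3
  CH(SH) → C:1 H:2 S:1
  CH2 → C:1 H:2
  CH2 → C:1 H:2
  CH2 → C:1 H:2
  CH2CONH2 → C:2 H:4 O:1 N:1
Element totals:
  C: 7
  H: 15
  N: 1
  O: 1
  S: 1

C7H15NOS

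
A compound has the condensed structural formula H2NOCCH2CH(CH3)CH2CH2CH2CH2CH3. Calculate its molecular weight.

Atom tally by fragment:
  H2NOCCH2 → C:2 H:4 O:1 N:1
  CH(CH3) → C:2 H:4
  CH2 → C:1 H:2
  CH2 → C:1 H:2
  CH2 → C:1 H:2
  CH2 → C:1 H:2
  CH3 → C:1 H:3
Element totals:
  C: 9
  H: 19
  N: 1
  O: 1
Molecular formula: C9H19NO.
  M = 9(12.011) + 19(1.008) + 14.007 + 15.999
    = 108.099 + 19.152 + 14.007 + 15.999 = 157.257

157.26 g/mol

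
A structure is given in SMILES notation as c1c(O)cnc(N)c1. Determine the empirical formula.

C5H6N2O

Atom tally by fragment:
  pyridine ring core → C:5 H:5 N:1
  (− 2 ring H displaced by substituents)
  + OH → O:1 H:1
  + NH2 → N:1 H:2
Element totals:
  C: 5
  H: 6
  N: 2
  O: 1
Molecular formula: C5H6N2O.
gcd of subscripts (5, 6, 2, 1) = 1, so the empirical formula equals the molecular formula.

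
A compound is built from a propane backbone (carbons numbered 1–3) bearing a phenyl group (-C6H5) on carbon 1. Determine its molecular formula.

C9H12

Atom tally by fragment:
  C6H5CH2 → C:7 H:7
  CH2 → C:1 H:2
  CH3 → C:1 H:3
Element totals:
  C: 9
  H: 12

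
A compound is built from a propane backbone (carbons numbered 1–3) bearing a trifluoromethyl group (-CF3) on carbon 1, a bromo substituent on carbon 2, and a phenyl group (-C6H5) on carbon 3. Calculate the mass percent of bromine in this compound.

Atom tally by fragment:
  F3CCH2 → C:2 H:2 F:3
  CH(Br) → C:1 H:1 Br:1
  CH2C6H5 → C:7 H:7
Element totals:
  C: 10
  H: 10
  Br: 1
  F: 3
Molecular formula: C10H10BrF3.
Molar mass = 267.088 g/mol.
Mass from Br: 1 × 79.904 = 79.904 g/mol.
%Br = 79.904 / 267.088 × 100 = 29.92%.

29.92%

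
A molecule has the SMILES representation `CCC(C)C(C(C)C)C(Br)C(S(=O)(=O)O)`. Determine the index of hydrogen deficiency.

0

Atom tally by fragment:
  CH3 → C:1 H:3
  CH2 → C:1 H:2
  CH(CH3) → C:2 H:4
  CH(CH(CH3)2) → C:4 H:8
  CH(Br) → C:1 H:1 Br:1
  CH2SO3H → C:1 H:3 S:1 O:3
Element totals:
  C: 10
  H: 21
  Br: 1
  O: 3
  S: 1
Molecular formula: C10H21BrO3S.
DoU = (2C + 2 + N − H − X) / 2 = (2·10 + 2 + 0 − 21 − 1) / 2 = 0.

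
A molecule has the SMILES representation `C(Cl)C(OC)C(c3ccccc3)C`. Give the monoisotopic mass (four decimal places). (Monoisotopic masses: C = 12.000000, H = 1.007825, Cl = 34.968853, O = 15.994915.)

Atom tally by fragment:
  ClCH2 → C:1 H:2 Cl:1
  CH(OCH3) → C:2 H:4 O:1
  CH(C6H5) → C:7 H:6
  CH3 → C:1 H:3
Element totals:
  C: 11
  H: 15
  Cl: 1
  O: 1
Molecular formula: C11H15ClO.
  M = 11(12.0) + 15(1.007825) + 34.968853 + 15.994915
    = 132.000000 + 15.117375 + 34.968853 + 15.994915 = 198.081143

198.0811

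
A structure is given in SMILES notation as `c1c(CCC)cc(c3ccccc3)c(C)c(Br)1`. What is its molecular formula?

Atom tally by fragment:
  benzene ring core → C:6 H:6
  (− 4 ring H displaced by substituents)
  + CH2CH2CH3 → C:3 H:7
  + C6H5 → C:6 H:5
  + CH3 → C:1 H:3
  + Br → Br:1
Element totals:
  C: 16
  H: 17
  Br: 1

C16H17Br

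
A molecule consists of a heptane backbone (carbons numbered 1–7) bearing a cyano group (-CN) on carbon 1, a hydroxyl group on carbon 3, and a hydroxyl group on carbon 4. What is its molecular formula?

C8H15NO2

Atom tally by fragment:
  NCCH2 → C:2 H:2 N:1
  CH2 → C:1 H:2
  CH(OH) → C:1 H:2 O:1
  CH(OH) → C:1 H:2 O:1
  CH2 → C:1 H:2
  CH2 → C:1 H:2
  CH3 → C:1 H:3
Element totals:
  C: 8
  H: 15
  N: 1
  O: 2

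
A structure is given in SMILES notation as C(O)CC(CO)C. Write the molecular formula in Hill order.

C5H12O2

Atom tally by fragment:
  HOCH2 → C:1 H:3 O:1
  CH2 → C:1 H:2
  CH(CH2OH) → C:2 H:4 O:1
  CH3 → C:1 H:3
Element totals:
  C: 5
  H: 12
  O: 2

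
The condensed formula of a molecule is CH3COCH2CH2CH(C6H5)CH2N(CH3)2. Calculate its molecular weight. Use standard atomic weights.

Atom tally by fragment:
  CH3COCH2 → C:3 H:5 O:1
  CH2 → C:1 H:2
  CH(C6H5) → C:7 H:6
  CH2N(CH3)2 → C:3 H:8 N:1
Element totals:
  C: 14
  H: 21
  N: 1
  O: 1
Molecular formula: C14H21NO.
  M = 14(12.011) + 21(1.008) + 14.007 + 15.999
    = 168.154 + 21.168 + 14.007 + 15.999 = 219.328

219.33 g/mol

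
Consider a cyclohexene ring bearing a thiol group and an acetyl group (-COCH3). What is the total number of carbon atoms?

Atom tally by fragment:
  cyclohexene ring core → C:6 H:10
  (− 2 ring H displaced by substituents)
  + SH → S:1 H:1
  + COCH3 → C:2 H:3 O:1
Element totals:
  C: 8
  H: 12
  O: 1
  S: 1

8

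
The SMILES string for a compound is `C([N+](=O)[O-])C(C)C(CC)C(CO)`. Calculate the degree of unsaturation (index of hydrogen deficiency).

1

Atom tally by fragment:
  O2NCH2 → C:1 H:2 N:1 O:2
  CH(CH3) → C:2 H:4
  CH(C2H5) → C:3 H:6
  CH2CH2OH → C:2 H:5 O:1
Element totals:
  C: 8
  H: 17
  N: 1
  O: 3
Molecular formula: C8H17NO3.
DoU = (2C + 2 + N − H − X) / 2 = (2·8 + 2 + 1 − 17 − 0) / 2 = 1.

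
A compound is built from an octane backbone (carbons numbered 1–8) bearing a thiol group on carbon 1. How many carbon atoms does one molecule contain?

8

Atom tally by fragment:
  HSCH2 → C:1 H:3 S:1
  CH2 → C:1 H:2
  CH2 → C:1 H:2
  CH2 → C:1 H:2
  CH2 → C:1 H:2
  CH2 → C:1 H:2
  CH2 → C:1 H:2
  CH3 → C:1 H:3
Element totals:
  C: 8
  H: 18
  S: 1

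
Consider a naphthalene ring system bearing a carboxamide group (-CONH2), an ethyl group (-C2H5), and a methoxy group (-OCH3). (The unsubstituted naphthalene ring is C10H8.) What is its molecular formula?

Atom tally by fragment:
  naphthalene ring system core → C:10 H:8
  (− 3 ring H displaced by substituents)
  + CONH2 → C:1 H:2 O:1 N:1
  + C2H5 → C:2 H:5
  + OCH3 → C:1 H:3 O:1
Element totals:
  C: 14
  H: 15
  N: 1
  O: 2

C14H15NO2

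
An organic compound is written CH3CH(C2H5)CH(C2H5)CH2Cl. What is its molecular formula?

Element totals:
  C: 8
  H: 17
  Cl: 1

C8H17Cl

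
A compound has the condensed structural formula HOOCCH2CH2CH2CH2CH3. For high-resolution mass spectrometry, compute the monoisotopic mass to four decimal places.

116.0837

Atom tally by fragment:
  HOOCCH2 → C:2 H:3 O:2
  CH2 → C:1 H:2
  CH2 → C:1 H:2
  CH2 → C:1 H:2
  CH3 → C:1 H:3
Element totals:
  C: 6
  H: 12
  O: 2
Molecular formula: C6H12O2.
  M = 6(12.0) + 12(1.007825) + 2(15.994915)
    = 72.000000 + 12.093900 + 31.989830 = 116.083730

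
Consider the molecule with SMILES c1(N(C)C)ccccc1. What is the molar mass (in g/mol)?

Atom tally by fragment:
  benzene ring core → C:6 H:6
  (− 1 ring H displaced by substituents)
  + N(CH3)2 → N:1 C:2 H:6
Element totals:
  C: 8
  H: 11
  N: 1
Molecular formula: C8H11N.
  M = 8(12.011) + 11(1.008) + 14.007
    = 96.088 + 11.088 + 14.007 = 121.183

121.18 g/mol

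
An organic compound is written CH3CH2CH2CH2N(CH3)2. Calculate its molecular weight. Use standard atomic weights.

Atom tally by fragment:
  CH3 → C:1 H:3
  CH2 → C:1 H:2
  CH2 → C:1 H:2
  CH2N(CH3)2 → C:3 H:8 N:1
Element totals:
  C: 6
  H: 15
  N: 1
Molecular formula: C6H15N.
  M = 6(12.011) + 15(1.008) + 14.007
    = 72.066 + 15.120 + 14.007 = 101.193

101.19 g/mol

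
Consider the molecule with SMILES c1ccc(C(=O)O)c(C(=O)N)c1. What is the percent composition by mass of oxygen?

29.06%

Atom tally by fragment:
  benzene ring core → C:6 H:6
  (− 2 ring H displaced by substituents)
  + COOH → C:1 H:1 O:2
  + CONH2 → C:1 H:2 O:1 N:1
Element totals:
  C: 8
  H: 7
  N: 1
  O: 3
Molecular formula: C8H7NO3.
Molar mass = 165.148 g/mol.
Mass from O: 3 × 15.999 = 47.997 g/mol.
%O = 47.997 / 165.148 × 100 = 29.06%.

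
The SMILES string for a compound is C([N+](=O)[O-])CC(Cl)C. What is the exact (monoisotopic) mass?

Atom tally by fragment:
  O2NCH2 → C:1 H:2 N:1 O:2
  CH2 → C:1 H:2
  CH(Cl) → C:1 H:1 Cl:1
  CH3 → C:1 H:3
Element totals:
  C: 4
  H: 8
  Cl: 1
  N: 1
  O: 2
Molecular formula: C4H8ClNO2.
  M = 4(12.0) + 8(1.007825) + 34.968853 + 14.003074 + 2(15.994915)
    = 48.000000 + 8.062600 + 34.968853 + 14.003074 + 31.989830 = 137.024357

137.0244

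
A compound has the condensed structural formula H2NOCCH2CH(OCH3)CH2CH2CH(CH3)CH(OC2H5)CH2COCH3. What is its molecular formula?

C14H27NO4

Element totals:
  C: 14
  H: 27
  N: 1
  O: 4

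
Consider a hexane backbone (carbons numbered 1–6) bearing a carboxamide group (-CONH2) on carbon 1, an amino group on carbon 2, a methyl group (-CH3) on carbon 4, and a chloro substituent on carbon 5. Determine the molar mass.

192.69 g/mol

Atom tally by fragment:
  H2NOCCH2 → C:2 H:4 O:1 N:1
  CH(NH2) → C:1 H:3 N:1
  CH2 → C:1 H:2
  CH(CH3) → C:2 H:4
  CH(Cl) → C:1 H:1 Cl:1
  CH3 → C:1 H:3
Element totals:
  C: 8
  H: 17
  Cl: 1
  N: 2
  O: 1
Molecular formula: C8H17ClN2O.
  M = 8(12.011) + 17(1.008) + 35.45 + 2(14.007) + 15.999
    = 96.088 + 17.136 + 35.450 + 28.014 + 15.999 = 192.687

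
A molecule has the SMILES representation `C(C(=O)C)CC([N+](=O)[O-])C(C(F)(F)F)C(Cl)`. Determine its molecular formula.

C8H11ClF3NO3

Atom tally by fragment:
  CH3COCH2 → C:3 H:5 O:1
  CH2 → C:1 H:2
  CH(NO2) → C:1 H:1 N:1 O:2
  CH(CF3) → C:2 H:1 F:3
  CH2Cl → C:1 H:2 Cl:1
Element totals:
  C: 8
  H: 11
  Cl: 1
  F: 3
  N: 1
  O: 3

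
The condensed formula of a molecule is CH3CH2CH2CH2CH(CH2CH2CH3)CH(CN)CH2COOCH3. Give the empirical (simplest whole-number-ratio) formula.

C13H23NO2

Atom tally by fragment:
  CH3 → C:1 H:3
  CH2 → C:1 H:2
  CH2 → C:1 H:2
  CH2 → C:1 H:2
  CH(CH2CH2CH3) → C:4 H:8
  CH(CN) → C:2 H:1 N:1
  CH2COOCH3 → C:3 H:5 O:2
Element totals:
  C: 13
  H: 23
  N: 1
  O: 2
Molecular formula: C13H23NO2.
gcd of subscripts (13, 23, 1, 2) = 1, so the empirical formula equals the molecular formula.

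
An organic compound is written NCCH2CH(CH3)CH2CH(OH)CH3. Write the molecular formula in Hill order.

Atom tally by fragment:
  NCCH2 → C:2 H:2 N:1
  CH(CH3) → C:2 H:4
  CH2 → C:1 H:2
  CH(OH) → C:1 H:2 O:1
  CH3 → C:1 H:3
Element totals:
  C: 7
  H: 13
  N: 1
  O: 1

C7H13NO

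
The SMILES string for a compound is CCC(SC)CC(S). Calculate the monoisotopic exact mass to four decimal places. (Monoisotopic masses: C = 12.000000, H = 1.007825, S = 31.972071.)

Atom tally by fragment:
  CH3 → C:1 H:3
  CH2 → C:1 H:2
  CH(SCH3) → C:2 H:4 S:1
  CH2 → C:1 H:2
  CH2SH → C:1 H:3 S:1
Element totals:
  C: 6
  H: 14
  S: 2
Molecular formula: C6H14S2.
  M = 6(12.0) + 14(1.007825) + 2(31.972071)
    = 72.000000 + 14.109550 + 63.944142 = 150.053692

150.0537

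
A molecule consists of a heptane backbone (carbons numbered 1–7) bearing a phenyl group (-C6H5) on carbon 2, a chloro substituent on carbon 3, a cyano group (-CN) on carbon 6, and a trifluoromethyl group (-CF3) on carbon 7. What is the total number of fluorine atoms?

3

Atom tally by fragment:
  CH3 → C:1 H:3
  CH(C6H5) → C:7 H:6
  CH(Cl) → C:1 H:1 Cl:1
  CH2 → C:1 H:2
  CH2 → C:1 H:2
  CH(CN) → C:2 H:1 N:1
  CH2CF3 → C:2 H:2 F:3
Element totals:
  C: 15
  H: 17
  Cl: 1
  F: 3
  N: 1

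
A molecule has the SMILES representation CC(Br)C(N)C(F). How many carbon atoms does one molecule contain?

Atom tally by fragment:
  CH3 → C:1 H:3
  CH(Br) → C:1 H:1 Br:1
  CH(NH2) → C:1 H:3 N:1
  CH2F → C:1 H:2 F:1
Element totals:
  C: 4
  H: 9
  Br: 1
  F: 1
  N: 1

4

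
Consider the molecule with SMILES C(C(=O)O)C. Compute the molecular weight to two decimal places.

Atom tally by fragment:
  HOOCCH2 → C:2 H:3 O:2
  CH3 → C:1 H:3
Element totals:
  C: 3
  H: 6
  O: 2
Molecular formula: C3H6O2.
  M = 3(12.011) + 6(1.008) + 2(15.999)
    = 36.033 + 6.048 + 31.998 = 74.079

74.08 g/mol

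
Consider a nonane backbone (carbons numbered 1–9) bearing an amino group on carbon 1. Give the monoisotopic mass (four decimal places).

Atom tally by fragment:
  H2NCH2 → C:1 H:4 N:1
  CH2 → C:1 H:2
  CH2 → C:1 H:2
  CH2 → C:1 H:2
  CH2 → C:1 H:2
  CH2 → C:1 H:2
  CH2 → C:1 H:2
  CH2 → C:1 H:2
  CH3 → C:1 H:3
Element totals:
  C: 9
  H: 21
  N: 1
Molecular formula: C9H21N.
  M = 9(12.0) + 21(1.007825) + 14.003074
    = 108.000000 + 21.164325 + 14.003074 = 143.167399

143.1674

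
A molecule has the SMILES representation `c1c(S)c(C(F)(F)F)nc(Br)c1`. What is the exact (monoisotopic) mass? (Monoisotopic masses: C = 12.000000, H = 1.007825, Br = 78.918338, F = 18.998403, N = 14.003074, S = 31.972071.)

Atom tally by fragment:
  pyridine ring core → C:5 H:5 N:1
  (− 3 ring H displaced by substituents)
  + SH → S:1 H:1
  + CF3 → C:1 F:3
  + Br → Br:1
Element totals:
  C: 6
  H: 3
  Br: 1
  F: 3
  N: 1
  S: 1
Molecular formula: C6H3BrF3NS.
  M = 6(12.0) + 3(1.007825) + 78.918338 + 3(18.998403) + 14.003074 + 31.972071
    = 72.000000 + 3.023475 + 78.918338 + 56.995209 + 14.003074 + 31.972071 = 256.912167

256.9122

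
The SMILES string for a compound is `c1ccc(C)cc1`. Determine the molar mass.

Atom tally by fragment:
  benzene ring core → C:6 H:6
  (− 1 ring H displaced by substituents)
  + CH3 → C:1 H:3
Element totals:
  C: 7
  H: 8
Molecular formula: C7H8.
  M = 7(12.011) + 8(1.008)
    = 84.077 + 8.064 = 92.141

92.14 g/mol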